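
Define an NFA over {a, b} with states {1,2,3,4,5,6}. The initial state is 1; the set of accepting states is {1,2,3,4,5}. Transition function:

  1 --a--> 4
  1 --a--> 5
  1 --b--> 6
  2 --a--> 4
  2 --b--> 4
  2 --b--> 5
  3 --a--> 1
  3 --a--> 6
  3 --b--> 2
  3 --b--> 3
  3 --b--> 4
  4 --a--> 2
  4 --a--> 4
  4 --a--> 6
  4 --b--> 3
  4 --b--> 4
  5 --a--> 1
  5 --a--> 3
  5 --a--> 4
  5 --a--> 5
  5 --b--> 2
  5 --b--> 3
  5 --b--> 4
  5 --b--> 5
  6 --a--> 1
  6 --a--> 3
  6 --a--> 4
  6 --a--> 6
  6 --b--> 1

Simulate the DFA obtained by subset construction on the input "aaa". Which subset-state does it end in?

{1,2,3,4,5,6}

Start: {1}.
δ(1,a) = {4,5}.
Union: {4,5}.
After a: {4,5}.
δ(4,a) = {2,4,6}; δ(5,a) = {1,3,4,5}.
Union: {1,2,3,4,5,6}.
After a: {1,2,3,4,5,6}.
δ(1,a) = {4,5}; δ(2,a) = {4}; δ(3,a) = {1,6}; δ(4,a) = {2,4,6}; δ(5,a) = {1,3,4,5}; δ(6,a) = {1,3,4,6}.
Union: {1,2,3,4,5,6}.
After a: {1,2,3,4,5,6}.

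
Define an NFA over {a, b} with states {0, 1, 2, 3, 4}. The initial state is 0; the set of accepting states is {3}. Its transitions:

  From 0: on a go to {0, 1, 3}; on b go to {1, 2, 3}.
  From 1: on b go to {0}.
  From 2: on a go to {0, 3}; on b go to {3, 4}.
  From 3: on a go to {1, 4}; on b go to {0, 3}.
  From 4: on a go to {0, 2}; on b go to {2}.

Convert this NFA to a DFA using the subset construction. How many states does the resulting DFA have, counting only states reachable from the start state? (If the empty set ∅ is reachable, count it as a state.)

Start state of the DFA: {0}.
{0} --a--> {0, 1, 3}  [new]
{0} --b--> {1, 2, 3}  [new]
{0, 1, 3} --a--> {0, 1, 3, 4}  [new]
{0, 1, 3} --b--> {0, 1, 2, 3}  [new]
{1, 2, 3} --a--> {0, 1, 3, 4}  [seen]
{1, 2, 3} --b--> {0, 3, 4}  [new]
{0, 1, 3, 4} --a--> {0, 1, 2, 3, 4}  [new]
{0, 1, 3, 4} --b--> {0, 1, 2, 3}  [seen]
{0, 1, 2, 3} --a--> {0, 1, 3, 4}  [seen]
{0, 1, 2, 3} --b--> {0, 1, 2, 3, 4}  [seen]
{0, 3, 4} --a--> {0, 1, 2, 3, 4}  [seen]
{0, 3, 4} --b--> {0, 1, 2, 3}  [seen]
{0, 1, 2, 3, 4} --a--> {0, 1, 2, 3, 4}  [seen]
{0, 1, 2, 3, 4} --b--> {0, 1, 2, 3, 4}  [seen]
Reachable DFA states: {0}, {0, 1, 3}, {1, 2, 3}, {0, 1, 3, 4}, {0, 1, 2, 3}, {0, 3, 4}, {0, 1, 2, 3, 4}.

7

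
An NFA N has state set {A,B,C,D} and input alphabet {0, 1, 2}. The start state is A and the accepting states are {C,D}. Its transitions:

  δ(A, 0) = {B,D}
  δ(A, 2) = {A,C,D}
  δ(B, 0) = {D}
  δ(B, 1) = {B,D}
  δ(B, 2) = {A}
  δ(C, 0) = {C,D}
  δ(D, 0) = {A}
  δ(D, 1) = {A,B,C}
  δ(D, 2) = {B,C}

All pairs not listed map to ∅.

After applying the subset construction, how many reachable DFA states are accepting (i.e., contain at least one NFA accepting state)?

7

Start state of the DFA: {A}.
{A} --0--> {B,D}  [new]
{A} --1--> ∅  [new]
{A} --2--> {A,C,D}  [new]
{B,D} --0--> {A,D}  [new]
{B,D} --1--> {A,B,C,D}  [new]
{B,D} --2--> {A,B,C}  [new]
∅ --0--> ∅  [seen]
∅ --1--> ∅  [seen]
∅ --2--> ∅  [seen]
{A,C,D} --0--> {A,B,C,D}  [seen]
{A,C,D} --1--> {A,B,C}  [seen]
{A,C,D} --2--> {A,B,C,D}  [seen]
{A,D} --0--> {A,B,D}  [new]
{A,D} --1--> {A,B,C}  [seen]
{A,D} --2--> {A,B,C,D}  [seen]
{A,B,C,D} --0--> {A,B,C,D}  [seen]
{A,B,C,D} --1--> {A,B,C,D}  [seen]
{A,B,C,D} --2--> {A,B,C,D}  [seen]
{A,B,C} --0--> {B,C,D}  [new]
{A,B,C} --1--> {B,D}  [seen]
{A,B,C} --2--> {A,C,D}  [seen]
{A,B,D} --0--> {A,B,D}  [seen]
{A,B,D} --1--> {A,B,C,D}  [seen]
{A,B,D} --2--> {A,B,C,D}  [seen]
{B,C,D} --0--> {A,C,D}  [seen]
{B,C,D} --1--> {A,B,C,D}  [seen]
{B,C,D} --2--> {A,B,C}  [seen]
Reachable DFA states: {A}, {B,D}, ∅, {A,C,D}, {A,D}, {A,B,C,D}, {A,B,C}, {A,B,D}, {B,C,D}.
Accepting DFA states (contain an NFA accepting state): {B,D}, {A,C,D}, {A,D}, {A,B,C,D}, {A,B,C}, {A,B,D}, {B,C,D}.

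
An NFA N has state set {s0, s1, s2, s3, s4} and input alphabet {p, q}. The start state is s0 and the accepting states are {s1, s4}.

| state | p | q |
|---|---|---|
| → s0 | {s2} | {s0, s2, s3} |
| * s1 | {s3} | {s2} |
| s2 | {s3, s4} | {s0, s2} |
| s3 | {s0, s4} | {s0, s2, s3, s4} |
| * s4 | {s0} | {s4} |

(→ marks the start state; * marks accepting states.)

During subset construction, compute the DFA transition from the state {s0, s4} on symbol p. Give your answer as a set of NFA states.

δ(s0,p) = {s2}; δ(s4,p) = {s0}.
Union: {s0, s2}.

{s0, s2}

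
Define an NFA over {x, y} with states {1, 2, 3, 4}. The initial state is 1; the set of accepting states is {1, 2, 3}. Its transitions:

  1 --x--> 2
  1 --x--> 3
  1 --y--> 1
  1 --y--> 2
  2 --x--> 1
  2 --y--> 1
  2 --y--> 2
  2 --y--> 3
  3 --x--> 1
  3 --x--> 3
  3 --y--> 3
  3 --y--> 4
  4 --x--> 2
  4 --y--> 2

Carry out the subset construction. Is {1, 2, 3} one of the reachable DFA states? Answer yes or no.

yes

Start state of the DFA: {1}.
{1} --x--> {2, 3}  [new]
{1} --y--> {1, 2}  [new]
{2, 3} --x--> {1, 3}  [new]
{2, 3} --y--> {1, 2, 3, 4}  [new]
{1, 2} --x--> {1, 2, 3}  [new]
{1, 2} --y--> {1, 2, 3}  [seen]
{1, 3} --x--> {1, 2, 3}  [seen]
{1, 3} --y--> {1, 2, 3, 4}  [seen]
{1, 2, 3, 4} --x--> {1, 2, 3}  [seen]
{1, 2, 3, 4} --y--> {1, 2, 3, 4}  [seen]
{1, 2, 3} --x--> {1, 2, 3}  [seen]
{1, 2, 3} --y--> {1, 2, 3, 4}  [seen]
Reachable DFA states: {1}, {2, 3}, {1, 2}, {1, 3}, {1, 2, 3, 4}, {1, 2, 3}.
{1, 2, 3} is among them.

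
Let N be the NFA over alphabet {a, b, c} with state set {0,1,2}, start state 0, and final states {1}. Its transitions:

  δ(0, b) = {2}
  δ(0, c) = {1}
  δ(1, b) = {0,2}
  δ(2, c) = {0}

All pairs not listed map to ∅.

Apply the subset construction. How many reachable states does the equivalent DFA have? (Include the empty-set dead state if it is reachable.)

Start state of the DFA: {0}.
{0} --a--> ∅  [new]
{0} --b--> {2}  [new]
{0} --c--> {1}  [new]
∅ --a--> ∅  [seen]
∅ --b--> ∅  [seen]
∅ --c--> ∅  [seen]
{2} --a--> ∅  [seen]
{2} --b--> ∅  [seen]
{2} --c--> {0}  [seen]
{1} --a--> ∅  [seen]
{1} --b--> {0,2}  [new]
{1} --c--> ∅  [seen]
{0,2} --a--> ∅  [seen]
{0,2} --b--> {2}  [seen]
{0,2} --c--> {0,1}  [new]
{0,1} --a--> ∅  [seen]
{0,1} --b--> {0,2}  [seen]
{0,1} --c--> {1}  [seen]
Reachable DFA states: {0}, ∅, {2}, {1}, {0,2}, {0,1}.

6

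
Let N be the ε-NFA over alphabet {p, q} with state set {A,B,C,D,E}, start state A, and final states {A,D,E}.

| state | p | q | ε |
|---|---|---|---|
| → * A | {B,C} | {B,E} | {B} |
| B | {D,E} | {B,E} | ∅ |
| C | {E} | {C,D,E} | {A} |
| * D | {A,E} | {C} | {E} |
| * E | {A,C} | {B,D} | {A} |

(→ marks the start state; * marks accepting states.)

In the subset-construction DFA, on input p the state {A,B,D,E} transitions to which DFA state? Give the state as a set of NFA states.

{A,B,C,D,E}

δ(A,p) = {B,C}; δ(B,p) = {D,E}; δ(D,p) = {A,E}; δ(E,p) = {A,C}.
Union: {A,B,C,D,E}.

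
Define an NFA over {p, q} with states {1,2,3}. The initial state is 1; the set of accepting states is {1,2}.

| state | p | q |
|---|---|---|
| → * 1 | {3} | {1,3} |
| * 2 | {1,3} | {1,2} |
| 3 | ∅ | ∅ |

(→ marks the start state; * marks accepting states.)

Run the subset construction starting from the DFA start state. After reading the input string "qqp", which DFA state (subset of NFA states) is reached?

{3}

Start: {1}.
δ(1,q) = {1,3}.
Union: {1,3}.
After q: {1,3}.
δ(1,q) = {1,3}; δ(3,q) = ∅.
Union: {1,3}.
After q: {1,3}.
δ(1,p) = {3}; δ(3,p) = ∅.
Union: {3}.
After p: {3}.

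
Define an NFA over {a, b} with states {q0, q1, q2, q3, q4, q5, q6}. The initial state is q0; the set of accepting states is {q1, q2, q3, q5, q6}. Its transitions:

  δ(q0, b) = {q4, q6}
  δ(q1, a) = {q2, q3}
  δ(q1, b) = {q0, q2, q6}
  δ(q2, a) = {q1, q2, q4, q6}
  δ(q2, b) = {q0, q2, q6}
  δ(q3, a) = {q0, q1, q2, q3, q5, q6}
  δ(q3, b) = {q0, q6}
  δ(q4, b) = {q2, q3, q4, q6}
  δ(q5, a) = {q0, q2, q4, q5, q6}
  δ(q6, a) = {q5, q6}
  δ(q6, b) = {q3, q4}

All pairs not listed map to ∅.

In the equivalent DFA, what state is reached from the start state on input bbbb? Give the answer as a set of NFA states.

Start: {q0}.
δ(q0,b) = {q4, q6}.
Union: {q4, q6}.
After b: {q4, q6}.
δ(q4,b) = {q2, q3, q4, q6}; δ(q6,b) = {q3, q4}.
Union: {q2, q3, q4, q6}.
After b: {q2, q3, q4, q6}.
δ(q2,b) = {q0, q2, q6}; δ(q3,b) = {q0, q6}; δ(q4,b) = {q2, q3, q4, q6}; δ(q6,b) = {q3, q4}.
Union: {q0, q2, q3, q4, q6}.
After b: {q0, q2, q3, q4, q6}.
δ(q0,b) = {q4, q6}; δ(q2,b) = {q0, q2, q6}; δ(q3,b) = {q0, q6}; δ(q4,b) = {q2, q3, q4, q6}; δ(q6,b) = {q3, q4}.
Union: {q0, q2, q3, q4, q6}.
After b: {q0, q2, q3, q4, q6}.

{q0, q2, q3, q4, q6}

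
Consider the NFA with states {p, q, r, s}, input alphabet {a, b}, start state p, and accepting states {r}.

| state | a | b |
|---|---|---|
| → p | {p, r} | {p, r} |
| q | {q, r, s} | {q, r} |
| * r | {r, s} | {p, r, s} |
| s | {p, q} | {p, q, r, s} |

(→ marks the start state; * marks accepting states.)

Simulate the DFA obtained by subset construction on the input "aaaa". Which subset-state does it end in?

{p, q, r, s}

Start: {p}.
δ(p,a) = {p, r}.
Union: {p, r}.
After a: {p, r}.
δ(p,a) = {p, r}; δ(r,a) = {r, s}.
Union: {p, r, s}.
After a: {p, r, s}.
δ(p,a) = {p, r}; δ(r,a) = {r, s}; δ(s,a) = {p, q}.
Union: {p, q, r, s}.
After a: {p, q, r, s}.
δ(p,a) = {p, r}; δ(q,a) = {q, r, s}; δ(r,a) = {r, s}; δ(s,a) = {p, q}.
Union: {p, q, r, s}.
After a: {p, q, r, s}.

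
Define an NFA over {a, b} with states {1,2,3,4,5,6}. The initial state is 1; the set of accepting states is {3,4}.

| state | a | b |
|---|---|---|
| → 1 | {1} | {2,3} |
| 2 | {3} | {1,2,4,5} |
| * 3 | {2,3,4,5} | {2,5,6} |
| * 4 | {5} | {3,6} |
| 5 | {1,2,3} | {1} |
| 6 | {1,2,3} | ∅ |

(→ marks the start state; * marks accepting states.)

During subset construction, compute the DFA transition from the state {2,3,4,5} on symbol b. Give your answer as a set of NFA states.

{1,2,3,4,5,6}

δ(2,b) = {1,2,4,5}; δ(3,b) = {2,5,6}; δ(4,b) = {3,6}; δ(5,b) = {1}.
Union: {1,2,3,4,5,6}.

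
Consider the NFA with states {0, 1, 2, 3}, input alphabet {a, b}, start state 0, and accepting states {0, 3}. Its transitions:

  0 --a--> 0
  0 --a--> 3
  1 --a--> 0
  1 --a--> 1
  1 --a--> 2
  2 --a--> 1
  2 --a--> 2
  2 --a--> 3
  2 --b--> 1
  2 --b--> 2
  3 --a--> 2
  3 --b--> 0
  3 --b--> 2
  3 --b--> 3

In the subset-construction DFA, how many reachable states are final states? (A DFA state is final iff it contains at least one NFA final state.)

4

Start state of the DFA: {0}.
{0} --a--> {0, 3}  [new]
{0} --b--> ∅  [new]
{0, 3} --a--> {0, 2, 3}  [new]
{0, 3} --b--> {0, 2, 3}  [seen]
∅ --a--> ∅  [seen]
∅ --b--> ∅  [seen]
{0, 2, 3} --a--> {0, 1, 2, 3}  [new]
{0, 2, 3} --b--> {0, 1, 2, 3}  [seen]
{0, 1, 2, 3} --a--> {0, 1, 2, 3}  [seen]
{0, 1, 2, 3} --b--> {0, 1, 2, 3}  [seen]
Reachable DFA states: {0}, {0, 3}, ∅, {0, 2, 3}, {0, 1, 2, 3}.
Accepting DFA states (contain an NFA accepting state): {0}, {0, 3}, {0, 2, 3}, {0, 1, 2, 3}.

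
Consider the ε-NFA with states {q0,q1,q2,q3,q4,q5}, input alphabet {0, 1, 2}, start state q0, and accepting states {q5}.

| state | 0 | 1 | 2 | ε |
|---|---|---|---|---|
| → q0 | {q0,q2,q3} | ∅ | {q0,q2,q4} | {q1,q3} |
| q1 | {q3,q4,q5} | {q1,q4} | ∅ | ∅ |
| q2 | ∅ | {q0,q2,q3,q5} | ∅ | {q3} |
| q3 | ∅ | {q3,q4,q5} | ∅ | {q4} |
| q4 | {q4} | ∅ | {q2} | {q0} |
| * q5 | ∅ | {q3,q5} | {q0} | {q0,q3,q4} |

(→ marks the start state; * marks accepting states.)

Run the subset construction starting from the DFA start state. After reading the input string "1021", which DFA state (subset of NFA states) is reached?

{q0,q1,q2,q3,q4,q5}

Start: {q0,q1,q3,q4}.
δ(q0,1) = ∅; δ(q1,1) = {q1,q4}; δ(q3,1) = {q3,q4,q5}; δ(q4,1) = ∅.
Union: {q1,q3,q4,q5}.
ε-closure gives {q0,q1,q3,q4,q5}.
After 1: {q0,q1,q3,q4,q5}.
δ(q0,0) = {q0,q2,q3}; δ(q1,0) = {q3,q4,q5}; δ(q3,0) = ∅; δ(q4,0) = {q4}; δ(q5,0) = ∅.
Union: {q0,q2,q3,q4,q5}.
ε-closure gives {q0,q1,q2,q3,q4,q5}.
After 0: {q0,q1,q2,q3,q4,q5}.
δ(q0,2) = {q0,q2,q4}; δ(q1,2) = ∅; δ(q2,2) = ∅; δ(q3,2) = ∅; δ(q4,2) = {q2}; δ(q5,2) = {q0}.
Union: {q0,q2,q4}.
ε-closure gives {q0,q1,q2,q3,q4}.
After 2: {q0,q1,q2,q3,q4}.
δ(q0,1) = ∅; δ(q1,1) = {q1,q4}; δ(q2,1) = {q0,q2,q3,q5}; δ(q3,1) = {q3,q4,q5}; δ(q4,1) = ∅.
Union: {q0,q1,q2,q3,q4,q5}.
After 1: {q0,q1,q2,q3,q4,q5}.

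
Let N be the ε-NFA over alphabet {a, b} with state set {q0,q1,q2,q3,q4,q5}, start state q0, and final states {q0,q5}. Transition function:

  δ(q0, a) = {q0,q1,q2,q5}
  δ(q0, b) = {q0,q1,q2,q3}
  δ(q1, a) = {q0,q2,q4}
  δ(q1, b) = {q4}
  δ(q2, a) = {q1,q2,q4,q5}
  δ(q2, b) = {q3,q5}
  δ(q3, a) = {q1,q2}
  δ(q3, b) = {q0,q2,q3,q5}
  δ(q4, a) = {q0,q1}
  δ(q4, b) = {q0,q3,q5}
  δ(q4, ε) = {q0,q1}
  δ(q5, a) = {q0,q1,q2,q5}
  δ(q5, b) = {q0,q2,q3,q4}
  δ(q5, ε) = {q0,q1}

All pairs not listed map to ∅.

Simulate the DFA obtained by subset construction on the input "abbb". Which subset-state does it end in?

Start: {q0}.
δ(q0,a) = {q0,q1,q2,q5}.
Union: {q0,q1,q2,q5}.
After a: {q0,q1,q2,q5}.
δ(q0,b) = {q0,q1,q2,q3}; δ(q1,b) = {q4}; δ(q2,b) = {q3,q5}; δ(q5,b) = {q0,q2,q3,q4}.
Union: {q0,q1,q2,q3,q4,q5}.
After b: {q0,q1,q2,q3,q4,q5}.
δ(q0,b) = {q0,q1,q2,q3}; δ(q1,b) = {q4}; δ(q2,b) = {q3,q5}; δ(q3,b) = {q0,q2,q3,q5}; δ(q4,b) = {q0,q3,q5}; δ(q5,b) = {q0,q2,q3,q4}.
Union: {q0,q1,q2,q3,q4,q5}.
After b: {q0,q1,q2,q3,q4,q5}.
δ(q0,b) = {q0,q1,q2,q3}; δ(q1,b) = {q4}; δ(q2,b) = {q3,q5}; δ(q3,b) = {q0,q2,q3,q5}; δ(q4,b) = {q0,q3,q5}; δ(q5,b) = {q0,q2,q3,q4}.
Union: {q0,q1,q2,q3,q4,q5}.
After b: {q0,q1,q2,q3,q4,q5}.

{q0,q1,q2,q3,q4,q5}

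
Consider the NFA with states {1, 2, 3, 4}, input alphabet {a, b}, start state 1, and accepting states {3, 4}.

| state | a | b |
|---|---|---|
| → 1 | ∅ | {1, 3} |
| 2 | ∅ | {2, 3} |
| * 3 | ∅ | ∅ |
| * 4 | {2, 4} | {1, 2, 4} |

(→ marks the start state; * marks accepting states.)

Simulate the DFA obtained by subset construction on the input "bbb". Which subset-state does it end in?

Start: {1}.
δ(1,b) = {1, 3}.
Union: {1, 3}.
After b: {1, 3}.
δ(1,b) = {1, 3}; δ(3,b) = ∅.
Union: {1, 3}.
After b: {1, 3}.
δ(1,b) = {1, 3}; δ(3,b) = ∅.
Union: {1, 3}.
After b: {1, 3}.

{1, 3}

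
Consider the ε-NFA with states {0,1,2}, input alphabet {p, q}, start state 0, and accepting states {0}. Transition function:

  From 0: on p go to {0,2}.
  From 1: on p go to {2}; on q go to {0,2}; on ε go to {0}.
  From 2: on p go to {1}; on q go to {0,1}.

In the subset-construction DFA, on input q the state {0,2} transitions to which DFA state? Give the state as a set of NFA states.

{0,1}

δ(0,q) = ∅; δ(2,q) = {0,1}.
Union: {0,1}.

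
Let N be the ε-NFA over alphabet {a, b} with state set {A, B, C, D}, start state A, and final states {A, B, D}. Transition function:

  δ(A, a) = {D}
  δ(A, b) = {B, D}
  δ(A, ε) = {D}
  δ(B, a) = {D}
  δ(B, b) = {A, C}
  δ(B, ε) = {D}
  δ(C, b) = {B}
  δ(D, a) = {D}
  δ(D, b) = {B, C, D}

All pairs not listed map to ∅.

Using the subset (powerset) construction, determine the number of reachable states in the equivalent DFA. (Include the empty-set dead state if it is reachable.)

Start state of the DFA: {A, D} (ε-closure of the NFA start).
{A, D} --a--> {D}  [new]
{A, D} --b--> {B, C, D}  [new]
{D} --a--> {D}  [seen]
{D} --b--> {B, C, D}  [seen]
{B, C, D} --a--> {D}  [seen]
{B, C, D} --b--> {A, B, C, D}  [new]
{A, B, C, D} --a--> {D}  [seen]
{A, B, C, D} --b--> {A, B, C, D}  [seen]
Reachable DFA states: {A, D}, {D}, {B, C, D}, {A, B, C, D}.

4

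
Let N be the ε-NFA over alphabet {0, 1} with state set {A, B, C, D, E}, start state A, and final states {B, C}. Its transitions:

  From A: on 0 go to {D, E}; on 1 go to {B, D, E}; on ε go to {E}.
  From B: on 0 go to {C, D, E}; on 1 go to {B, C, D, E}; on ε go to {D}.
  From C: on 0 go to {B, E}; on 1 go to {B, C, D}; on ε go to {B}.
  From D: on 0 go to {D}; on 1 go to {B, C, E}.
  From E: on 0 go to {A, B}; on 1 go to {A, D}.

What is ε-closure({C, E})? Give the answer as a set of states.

{B, C, D, E}

Begin with {C, E}.
C →ε {B}; add B.
B →ε {D}; add D.
ε-closure = {B, C, D, E}.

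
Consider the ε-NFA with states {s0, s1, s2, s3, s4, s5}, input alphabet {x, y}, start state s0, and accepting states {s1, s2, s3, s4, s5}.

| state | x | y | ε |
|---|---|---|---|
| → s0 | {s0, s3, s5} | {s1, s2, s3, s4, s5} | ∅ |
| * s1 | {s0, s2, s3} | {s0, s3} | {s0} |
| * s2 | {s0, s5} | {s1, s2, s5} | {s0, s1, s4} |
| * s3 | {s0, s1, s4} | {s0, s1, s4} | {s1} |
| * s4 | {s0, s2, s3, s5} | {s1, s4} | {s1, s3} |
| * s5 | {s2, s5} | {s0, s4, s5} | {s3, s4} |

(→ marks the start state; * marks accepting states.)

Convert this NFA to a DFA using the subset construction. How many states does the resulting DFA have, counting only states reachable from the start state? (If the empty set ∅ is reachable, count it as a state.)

3

Start state of the DFA: {s0} (ε-closure of the NFA start).
{s0} --x--> {s0, s1, s3, s4, s5}  [new]
{s0} --y--> {s0, s1, s2, s3, s4, s5}  [new]
{s0, s1, s3, s4, s5} --x--> {s0, s1, s2, s3, s4, s5}  [seen]
{s0, s1, s3, s4, s5} --y--> {s0, s1, s2, s3, s4, s5}  [seen]
{s0, s1, s2, s3, s4, s5} --x--> {s0, s1, s2, s3, s4, s5}  [seen]
{s0, s1, s2, s3, s4, s5} --y--> {s0, s1, s2, s3, s4, s5}  [seen]
Reachable DFA states: {s0}, {s0, s1, s3, s4, s5}, {s0, s1, s2, s3, s4, s5}.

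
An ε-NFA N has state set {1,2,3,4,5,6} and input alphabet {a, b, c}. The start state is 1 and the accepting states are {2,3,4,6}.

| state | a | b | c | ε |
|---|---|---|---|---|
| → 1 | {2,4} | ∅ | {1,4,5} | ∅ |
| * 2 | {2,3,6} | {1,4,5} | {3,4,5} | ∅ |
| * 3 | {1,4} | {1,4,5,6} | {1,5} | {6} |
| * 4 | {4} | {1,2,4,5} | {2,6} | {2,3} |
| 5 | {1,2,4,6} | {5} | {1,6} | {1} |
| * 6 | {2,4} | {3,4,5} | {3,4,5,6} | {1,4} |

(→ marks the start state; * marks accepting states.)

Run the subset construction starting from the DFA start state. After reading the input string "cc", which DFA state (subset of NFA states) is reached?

Start: {1}.
δ(1,c) = {1,4,5}.
Union: {1,4,5}.
ε-closure gives {1,2,3,4,5,6}.
After c: {1,2,3,4,5,6}.
δ(1,c) = {1,4,5}; δ(2,c) = {3,4,5}; δ(3,c) = {1,5}; δ(4,c) = {2,6}; δ(5,c) = {1,6}; δ(6,c) = {3,4,5,6}.
Union: {1,2,3,4,5,6}.
After c: {1,2,3,4,5,6}.

{1,2,3,4,5,6}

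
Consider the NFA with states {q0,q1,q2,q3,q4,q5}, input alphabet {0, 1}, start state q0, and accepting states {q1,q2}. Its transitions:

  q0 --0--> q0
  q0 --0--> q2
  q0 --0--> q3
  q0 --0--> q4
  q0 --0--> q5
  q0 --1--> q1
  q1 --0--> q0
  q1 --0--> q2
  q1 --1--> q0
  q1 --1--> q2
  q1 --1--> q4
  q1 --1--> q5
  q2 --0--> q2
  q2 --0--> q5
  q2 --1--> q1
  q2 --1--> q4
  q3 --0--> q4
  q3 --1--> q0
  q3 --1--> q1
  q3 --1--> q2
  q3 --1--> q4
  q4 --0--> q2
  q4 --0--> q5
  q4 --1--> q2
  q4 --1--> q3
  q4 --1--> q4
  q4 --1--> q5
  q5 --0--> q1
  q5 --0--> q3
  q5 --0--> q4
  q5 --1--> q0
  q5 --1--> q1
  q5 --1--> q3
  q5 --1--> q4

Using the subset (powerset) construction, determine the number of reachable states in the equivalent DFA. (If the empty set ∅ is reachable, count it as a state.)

9

Start state of the DFA: {q0}.
{q0} --0--> {q0,q2,q3,q4,q5}  [new]
{q0} --1--> {q1}  [new]
{q0,q2,q3,q4,q5} --0--> {q0,q1,q2,q3,q4,q5}  [new]
{q0,q2,q3,q4,q5} --1--> {q0,q1,q2,q3,q4,q5}  [seen]
{q1} --0--> {q0,q2}  [new]
{q1} --1--> {q0,q2,q4,q5}  [new]
{q0,q1,q2,q3,q4,q5} --0--> {q0,q1,q2,q3,q4,q5}  [seen]
{q0,q1,q2,q3,q4,q5} --1--> {q0,q1,q2,q3,q4,q5}  [seen]
{q0,q2} --0--> {q0,q2,q3,q4,q5}  [seen]
{q0,q2} --1--> {q1,q4}  [new]
{q0,q2,q4,q5} --0--> {q0,q1,q2,q3,q4,q5}  [seen]
{q0,q2,q4,q5} --1--> {q0,q1,q2,q3,q4,q5}  [seen]
{q1,q4} --0--> {q0,q2,q5}  [new]
{q1,q4} --1--> {q0,q2,q3,q4,q5}  [seen]
{q0,q2,q5} --0--> {q0,q1,q2,q3,q4,q5}  [seen]
{q0,q2,q5} --1--> {q0,q1,q3,q4}  [new]
{q0,q1,q3,q4} --0--> {q0,q2,q3,q4,q5}  [seen]
{q0,q1,q3,q4} --1--> {q0,q1,q2,q3,q4,q5}  [seen]
Reachable DFA states: {q0}, {q0,q2,q3,q4,q5}, {q1}, {q0,q1,q2,q3,q4,q5}, {q0,q2}, {q0,q2,q4,q5}, {q1,q4}, {q0,q2,q5}, {q0,q1,q3,q4}.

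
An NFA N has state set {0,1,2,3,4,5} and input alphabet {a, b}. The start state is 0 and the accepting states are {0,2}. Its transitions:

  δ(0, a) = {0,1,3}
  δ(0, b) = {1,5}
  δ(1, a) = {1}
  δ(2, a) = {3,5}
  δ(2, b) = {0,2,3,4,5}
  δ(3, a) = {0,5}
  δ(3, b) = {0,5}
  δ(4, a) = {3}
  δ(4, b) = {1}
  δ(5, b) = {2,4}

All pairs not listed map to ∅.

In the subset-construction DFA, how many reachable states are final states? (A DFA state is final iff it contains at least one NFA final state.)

Start state of the DFA: {0}.
{0} --a--> {0,1,3}  [new]
{0} --b--> {1,5}  [new]
{0,1,3} --a--> {0,1,3,5}  [new]
{0,1,3} --b--> {0,1,5}  [new]
{1,5} --a--> {1}  [new]
{1,5} --b--> {2,4}  [new]
{0,1,3,5} --a--> {0,1,3,5}  [seen]
{0,1,3,5} --b--> {0,1,2,4,5}  [new]
{0,1,5} --a--> {0,1,3}  [seen]
{0,1,5} --b--> {1,2,4,5}  [new]
{1} --a--> {1}  [seen]
{1} --b--> ∅  [new]
{2,4} --a--> {3,5}  [new]
{2,4} --b--> {0,1,2,3,4,5}  [new]
{0,1,2,4,5} --a--> {0,1,3,5}  [seen]
{0,1,2,4,5} --b--> {0,1,2,3,4,5}  [seen]
{1,2,4,5} --a--> {1,3,5}  [new]
{1,2,4,5} --b--> {0,1,2,3,4,5}  [seen]
∅ --a--> ∅  [seen]
∅ --b--> ∅  [seen]
{3,5} --a--> {0,5}  [new]
{3,5} --b--> {0,2,4,5}  [new]
{0,1,2,3,4,5} --a--> {0,1,3,5}  [seen]
{0,1,2,3,4,5} --b--> {0,1,2,3,4,5}  [seen]
{1,3,5} --a--> {0,1,5}  [seen]
{1,3,5} --b--> {0,2,4,5}  [seen]
{0,5} --a--> {0,1,3}  [seen]
{0,5} --b--> {1,2,4,5}  [seen]
{0,2,4,5} --a--> {0,1,3,5}  [seen]
{0,2,4,5} --b--> {0,1,2,3,4,5}  [seen]
Reachable DFA states: {0}, {0,1,3}, {1,5}, {0,1,3,5}, {0,1,5}, {1}, {2,4}, {0,1,2,4,5}, {1,2,4,5}, ∅, {3,5}, {0,1,2,3,4,5}, {1,3,5}, {0,5}, {0,2,4,5}.
Accepting DFA states (contain an NFA accepting state): {0}, {0,1,3}, {0,1,3,5}, {0,1,5}, {2,4}, {0,1,2,4,5}, {1,2,4,5}, {0,1,2,3,4,5}, {0,5}, {0,2,4,5}.

10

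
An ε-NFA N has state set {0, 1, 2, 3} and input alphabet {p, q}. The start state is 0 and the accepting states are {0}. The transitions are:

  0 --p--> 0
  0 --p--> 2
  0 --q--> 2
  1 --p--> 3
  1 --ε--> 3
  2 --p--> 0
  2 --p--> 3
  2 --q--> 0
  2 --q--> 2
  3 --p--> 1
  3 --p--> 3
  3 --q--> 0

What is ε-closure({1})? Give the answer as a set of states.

Begin with {1}.
1 →ε {3}; add 3.
ε-closure = {1, 3}.

{1, 3}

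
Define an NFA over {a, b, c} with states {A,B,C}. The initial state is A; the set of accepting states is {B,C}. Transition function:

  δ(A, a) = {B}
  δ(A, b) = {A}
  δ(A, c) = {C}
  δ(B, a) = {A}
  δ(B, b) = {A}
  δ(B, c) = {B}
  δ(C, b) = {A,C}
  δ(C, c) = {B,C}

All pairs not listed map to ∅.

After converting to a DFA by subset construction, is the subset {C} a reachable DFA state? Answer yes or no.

Start state of the DFA: {A}.
{A} --a--> {B}  [new]
{A} --b--> {A}  [seen]
{A} --c--> {C}  [new]
{B} --a--> {A}  [seen]
{B} --b--> {A}  [seen]
{B} --c--> {B}  [seen]
{C} --a--> ∅  [new]
{C} --b--> {A,C}  [new]
{C} --c--> {B,C}  [new]
∅ --a--> ∅  [seen]
∅ --b--> ∅  [seen]
∅ --c--> ∅  [seen]
{A,C} --a--> {B}  [seen]
{A,C} --b--> {A,C}  [seen]
{A,C} --c--> {B,C}  [seen]
{B,C} --a--> {A}  [seen]
{B,C} --b--> {A,C}  [seen]
{B,C} --c--> {B,C}  [seen]
Reachable DFA states: {A}, {B}, {C}, ∅, {A,C}, {B,C}.
{C} is among them.

yes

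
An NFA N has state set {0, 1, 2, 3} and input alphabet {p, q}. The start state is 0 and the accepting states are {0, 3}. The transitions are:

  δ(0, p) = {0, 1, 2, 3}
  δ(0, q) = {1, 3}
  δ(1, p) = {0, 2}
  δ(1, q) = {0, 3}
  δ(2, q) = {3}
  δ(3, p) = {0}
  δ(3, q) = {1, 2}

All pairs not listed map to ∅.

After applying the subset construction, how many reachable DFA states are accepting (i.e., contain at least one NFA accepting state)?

4

Start state of the DFA: {0}.
{0} --p--> {0, 1, 2, 3}  [new]
{0} --q--> {1, 3}  [new]
{0, 1, 2, 3} --p--> {0, 1, 2, 3}  [seen]
{0, 1, 2, 3} --q--> {0, 1, 2, 3}  [seen]
{1, 3} --p--> {0, 2}  [new]
{1, 3} --q--> {0, 1, 2, 3}  [seen]
{0, 2} --p--> {0, 1, 2, 3}  [seen]
{0, 2} --q--> {1, 3}  [seen]
Reachable DFA states: {0}, {0, 1, 2, 3}, {1, 3}, {0, 2}.
Accepting DFA states (contain an NFA accepting state): {0}, {0, 1, 2, 3}, {1, 3}, {0, 2}.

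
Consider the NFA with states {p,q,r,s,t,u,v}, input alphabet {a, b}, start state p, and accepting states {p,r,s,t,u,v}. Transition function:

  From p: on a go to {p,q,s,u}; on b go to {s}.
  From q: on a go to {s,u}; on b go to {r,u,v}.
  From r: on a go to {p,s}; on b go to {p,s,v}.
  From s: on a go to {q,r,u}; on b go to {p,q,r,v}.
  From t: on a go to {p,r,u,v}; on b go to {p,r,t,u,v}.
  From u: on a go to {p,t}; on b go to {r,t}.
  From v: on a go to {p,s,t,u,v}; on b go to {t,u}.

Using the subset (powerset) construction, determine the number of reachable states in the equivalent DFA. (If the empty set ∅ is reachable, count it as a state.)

10

Start state of the DFA: {p}.
{p} --a--> {p,q,s,u}  [new]
{p} --b--> {s}  [new]
{p,q,s,u} --a--> {p,q,r,s,t,u}  [new]
{p,q,s,u} --b--> {p,q,r,s,t,u,v}  [new]
{s} --a--> {q,r,u}  [new]
{s} --b--> {p,q,r,v}  [new]
{p,q,r,s,t,u} --a--> {p,q,r,s,t,u,v}  [seen]
{p,q,r,s,t,u} --b--> {p,q,r,s,t,u,v}  [seen]
{p,q,r,s,t,u,v} --a--> {p,q,r,s,t,u,v}  [seen]
{p,q,r,s,t,u,v} --b--> {p,q,r,s,t,u,v}  [seen]
{q,r,u} --a--> {p,s,t,u}  [new]
{q,r,u} --b--> {p,r,s,t,u,v}  [new]
{p,q,r,v} --a--> {p,q,s,t,u,v}  [new]
{p,q,r,v} --b--> {p,r,s,t,u,v}  [seen]
{p,s,t,u} --a--> {p,q,r,s,t,u,v}  [seen]
{p,s,t,u} --b--> {p,q,r,s,t,u,v}  [seen]
{p,r,s,t,u,v} --a--> {p,q,r,s,t,u,v}  [seen]
{p,r,s,t,u,v} --b--> {p,q,r,s,t,u,v}  [seen]
{p,q,s,t,u,v} --a--> {p,q,r,s,t,u,v}  [seen]
{p,q,s,t,u,v} --b--> {p,q,r,s,t,u,v}  [seen]
Reachable DFA states: {p}, {p,q,s,u}, {s}, {p,q,r,s,t,u}, {p,q,r,s,t,u,v}, {q,r,u}, {p,q,r,v}, {p,s,t,u}, {p,r,s,t,u,v}, {p,q,s,t,u,v}.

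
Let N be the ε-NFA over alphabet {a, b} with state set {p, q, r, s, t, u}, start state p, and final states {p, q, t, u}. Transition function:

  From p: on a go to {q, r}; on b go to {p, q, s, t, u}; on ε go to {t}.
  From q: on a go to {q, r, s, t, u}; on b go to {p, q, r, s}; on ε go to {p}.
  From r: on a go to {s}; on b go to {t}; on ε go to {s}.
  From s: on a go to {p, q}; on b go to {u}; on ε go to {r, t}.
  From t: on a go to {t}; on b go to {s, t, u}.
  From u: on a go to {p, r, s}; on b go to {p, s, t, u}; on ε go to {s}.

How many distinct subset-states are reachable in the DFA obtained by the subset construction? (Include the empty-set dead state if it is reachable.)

3

Start state of the DFA: {p, t} (ε-closure of the NFA start).
{p, t} --a--> {p, q, r, s, t}  [new]
{p, t} --b--> {p, q, r, s, t, u}  [new]
{p, q, r, s, t} --a--> {p, q, r, s, t, u}  [seen]
{p, q, r, s, t} --b--> {p, q, r, s, t, u}  [seen]
{p, q, r, s, t, u} --a--> {p, q, r, s, t, u}  [seen]
{p, q, r, s, t, u} --b--> {p, q, r, s, t, u}  [seen]
Reachable DFA states: {p, t}, {p, q, r, s, t}, {p, q, r, s, t, u}.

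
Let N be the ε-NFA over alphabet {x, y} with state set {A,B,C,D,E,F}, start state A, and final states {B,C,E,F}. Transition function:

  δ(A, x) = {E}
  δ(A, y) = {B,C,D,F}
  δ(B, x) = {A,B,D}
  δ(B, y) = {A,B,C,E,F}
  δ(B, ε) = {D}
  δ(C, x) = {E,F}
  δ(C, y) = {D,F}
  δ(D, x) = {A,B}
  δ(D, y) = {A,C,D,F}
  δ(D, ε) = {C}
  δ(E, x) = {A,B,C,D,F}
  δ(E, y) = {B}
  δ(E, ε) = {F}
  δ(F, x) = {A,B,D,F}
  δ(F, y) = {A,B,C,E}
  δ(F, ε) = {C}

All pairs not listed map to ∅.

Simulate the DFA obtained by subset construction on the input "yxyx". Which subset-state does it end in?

Start: {A}.
δ(A,y) = {B,C,D,F}.
Union: {B,C,D,F}.
After y: {B,C,D,F}.
δ(B,x) = {A,B,D}; δ(C,x) = {E,F}; δ(D,x) = {A,B}; δ(F,x) = {A,B,D,F}.
Union: {A,B,D,E,F}.
ε-closure gives {A,B,C,D,E,F}.
After x: {A,B,C,D,E,F}.
δ(A,y) = {B,C,D,F}; δ(B,y) = {A,B,C,E,F}; δ(C,y) = {D,F}; δ(D,y) = {A,C,D,F}; δ(E,y) = {B}; δ(F,y) = {A,B,C,E}.
Union: {A,B,C,D,E,F}.
After y: {A,B,C,D,E,F}.
δ(A,x) = {E}; δ(B,x) = {A,B,D}; δ(C,x) = {E,F}; δ(D,x) = {A,B}; δ(E,x) = {A,B,C,D,F}; δ(F,x) = {A,B,D,F}.
Union: {A,B,C,D,E,F}.
After x: {A,B,C,D,E,F}.

{A,B,C,D,E,F}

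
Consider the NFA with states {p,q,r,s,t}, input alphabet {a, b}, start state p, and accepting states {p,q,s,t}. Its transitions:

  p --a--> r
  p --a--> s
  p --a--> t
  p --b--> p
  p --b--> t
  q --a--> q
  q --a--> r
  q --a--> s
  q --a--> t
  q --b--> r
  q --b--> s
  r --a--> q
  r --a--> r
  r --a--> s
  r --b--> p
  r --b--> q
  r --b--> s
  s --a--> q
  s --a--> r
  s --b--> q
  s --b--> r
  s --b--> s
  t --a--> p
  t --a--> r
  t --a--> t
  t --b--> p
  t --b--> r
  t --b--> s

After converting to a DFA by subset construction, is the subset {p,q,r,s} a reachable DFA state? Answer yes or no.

yes

Start state of the DFA: {p}.
{p} --a--> {r,s,t}  [new]
{p} --b--> {p,t}  [new]
{r,s,t} --a--> {p,q,r,s,t}  [new]
{r,s,t} --b--> {p,q,r,s}  [new]
{p,t} --a--> {p,r,s,t}  [new]
{p,t} --b--> {p,r,s,t}  [seen]
{p,q,r,s,t} --a--> {p,q,r,s,t}  [seen]
{p,q,r,s,t} --b--> {p,q,r,s,t}  [seen]
{p,q,r,s} --a--> {q,r,s,t}  [new]
{p,q,r,s} --b--> {p,q,r,s,t}  [seen]
{p,r,s,t} --a--> {p,q,r,s,t}  [seen]
{p,r,s,t} --b--> {p,q,r,s,t}  [seen]
{q,r,s,t} --a--> {p,q,r,s,t}  [seen]
{q,r,s,t} --b--> {p,q,r,s}  [seen]
Reachable DFA states: {p}, {r,s,t}, {p,t}, {p,q,r,s,t}, {p,q,r,s}, {p,r,s,t}, {q,r,s,t}.
{p,q,r,s} is among them.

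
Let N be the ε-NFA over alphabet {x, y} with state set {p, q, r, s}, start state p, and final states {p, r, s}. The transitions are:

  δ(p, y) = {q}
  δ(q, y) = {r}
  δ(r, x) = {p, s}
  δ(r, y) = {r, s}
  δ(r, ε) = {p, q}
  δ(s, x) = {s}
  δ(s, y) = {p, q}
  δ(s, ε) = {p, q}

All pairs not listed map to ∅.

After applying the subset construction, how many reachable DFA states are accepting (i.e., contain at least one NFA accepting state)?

4

Start state of the DFA: {p} (ε-closure of the NFA start).
{p} --x--> ∅  [new]
{p} --y--> {q}  [new]
∅ --x--> ∅  [seen]
∅ --y--> ∅  [seen]
{q} --x--> ∅  [seen]
{q} --y--> {p, q, r}  [new]
{p, q, r} --x--> {p, q, s}  [new]
{p, q, r} --y--> {p, q, r, s}  [new]
{p, q, s} --x--> {p, q, s}  [seen]
{p, q, s} --y--> {p, q, r}  [seen]
{p, q, r, s} --x--> {p, q, s}  [seen]
{p, q, r, s} --y--> {p, q, r, s}  [seen]
Reachable DFA states: {p}, ∅, {q}, {p, q, r}, {p, q, s}, {p, q, r, s}.
Accepting DFA states (contain an NFA accepting state): {p}, {p, q, r}, {p, q, s}, {p, q, r, s}.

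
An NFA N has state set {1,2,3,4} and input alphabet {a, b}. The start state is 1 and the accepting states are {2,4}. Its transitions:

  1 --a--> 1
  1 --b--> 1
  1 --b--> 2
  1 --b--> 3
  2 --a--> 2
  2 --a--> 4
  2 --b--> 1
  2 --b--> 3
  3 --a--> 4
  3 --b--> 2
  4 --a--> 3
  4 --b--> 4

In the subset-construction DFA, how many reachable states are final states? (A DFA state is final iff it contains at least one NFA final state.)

Start state of the DFA: {1}.
{1} --a--> {1}  [seen]
{1} --b--> {1,2,3}  [new]
{1,2,3} --a--> {1,2,4}  [new]
{1,2,3} --b--> {1,2,3}  [seen]
{1,2,4} --a--> {1,2,3,4}  [new]
{1,2,4} --b--> {1,2,3,4}  [seen]
{1,2,3,4} --a--> {1,2,3,4}  [seen]
{1,2,3,4} --b--> {1,2,3,4}  [seen]
Reachable DFA states: {1}, {1,2,3}, {1,2,4}, {1,2,3,4}.
Accepting DFA states (contain an NFA accepting state): {1,2,3}, {1,2,4}, {1,2,3,4}.

3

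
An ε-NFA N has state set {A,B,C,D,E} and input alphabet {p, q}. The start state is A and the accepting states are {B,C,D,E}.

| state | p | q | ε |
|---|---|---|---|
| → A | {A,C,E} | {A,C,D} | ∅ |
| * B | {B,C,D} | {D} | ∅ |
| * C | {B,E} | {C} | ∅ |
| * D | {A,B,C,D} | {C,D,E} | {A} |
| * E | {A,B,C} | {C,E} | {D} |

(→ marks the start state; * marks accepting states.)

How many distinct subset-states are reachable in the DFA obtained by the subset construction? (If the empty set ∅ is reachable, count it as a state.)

Start state of the DFA: {A} (ε-closure of the NFA start).
{A} --p--> {A,C,D,E}  [new]
{A} --q--> {A,C,D}  [new]
{A,C,D,E} --p--> {A,B,C,D,E}  [new]
{A,C,D,E} --q--> {A,C,D,E}  [seen]
{A,C,D} --p--> {A,B,C,D,E}  [seen]
{A,C,D} --q--> {A,C,D,E}  [seen]
{A,B,C,D,E} --p--> {A,B,C,D,E}  [seen]
{A,B,C,D,E} --q--> {A,C,D,E}  [seen]
Reachable DFA states: {A}, {A,C,D,E}, {A,C,D}, {A,B,C,D,E}.

4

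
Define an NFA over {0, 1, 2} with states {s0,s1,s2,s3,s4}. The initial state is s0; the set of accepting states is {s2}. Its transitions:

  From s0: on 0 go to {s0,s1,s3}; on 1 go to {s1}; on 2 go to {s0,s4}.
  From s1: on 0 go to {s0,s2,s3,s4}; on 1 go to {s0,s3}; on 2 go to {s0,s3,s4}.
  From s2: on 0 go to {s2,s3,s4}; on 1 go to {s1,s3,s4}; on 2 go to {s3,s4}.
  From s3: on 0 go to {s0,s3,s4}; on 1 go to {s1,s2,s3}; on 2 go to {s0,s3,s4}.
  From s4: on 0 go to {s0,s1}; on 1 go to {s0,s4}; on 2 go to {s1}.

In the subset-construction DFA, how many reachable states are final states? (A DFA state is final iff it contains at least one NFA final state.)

4

Start state of the DFA: {s0}.
{s0} --0--> {s0,s1,s3}  [new]
{s0} --1--> {s1}  [new]
{s0} --2--> {s0,s4}  [new]
{s0,s1,s3} --0--> {s0,s1,s2,s3,s4}  [new]
{s0,s1,s3} --1--> {s0,s1,s2,s3}  [new]
{s0,s1,s3} --2--> {s0,s3,s4}  [new]
{s1} --0--> {s0,s2,s3,s4}  [new]
{s1} --1--> {s0,s3}  [new]
{s1} --2--> {s0,s3,s4}  [seen]
{s0,s4} --0--> {s0,s1,s3}  [seen]
{s0,s4} --1--> {s0,s1,s4}  [new]
{s0,s4} --2--> {s0,s1,s4}  [seen]
{s0,s1,s2,s3,s4} --0--> {s0,s1,s2,s3,s4}  [seen]
{s0,s1,s2,s3,s4} --1--> {s0,s1,s2,s3,s4}  [seen]
{s0,s1,s2,s3,s4} --2--> {s0,s1,s3,s4}  [new]
{s0,s1,s2,s3} --0--> {s0,s1,s2,s3,s4}  [seen]
{s0,s1,s2,s3} --1--> {s0,s1,s2,s3,s4}  [seen]
{s0,s1,s2,s3} --2--> {s0,s3,s4}  [seen]
{s0,s3,s4} --0--> {s0,s1,s3,s4}  [seen]
{s0,s3,s4} --1--> {s0,s1,s2,s3,s4}  [seen]
{s0,s3,s4} --2--> {s0,s1,s3,s4}  [seen]
{s0,s2,s3,s4} --0--> {s0,s1,s2,s3,s4}  [seen]
{s0,s2,s3,s4} --1--> {s0,s1,s2,s3,s4}  [seen]
{s0,s2,s3,s4} --2--> {s0,s1,s3,s4}  [seen]
{s0,s3} --0--> {s0,s1,s3,s4}  [seen]
{s0,s3} --1--> {s1,s2,s3}  [new]
{s0,s3} --2--> {s0,s3,s4}  [seen]
{s0,s1,s4} --0--> {s0,s1,s2,s3,s4}  [seen]
{s0,s1,s4} --1--> {s0,s1,s3,s4}  [seen]
{s0,s1,s4} --2--> {s0,s1,s3,s4}  [seen]
{s0,s1,s3,s4} --0--> {s0,s1,s2,s3,s4}  [seen]
{s0,s1,s3,s4} --1--> {s0,s1,s2,s3,s4}  [seen]
{s0,s1,s3,s4} --2--> {s0,s1,s3,s4}  [seen]
{s1,s2,s3} --0--> {s0,s2,s3,s4}  [seen]
{s1,s2,s3} --1--> {s0,s1,s2,s3,s4}  [seen]
{s1,s2,s3} --2--> {s0,s3,s4}  [seen]
Reachable DFA states: {s0}, {s0,s1,s3}, {s1}, {s0,s4}, {s0,s1,s2,s3,s4}, {s0,s1,s2,s3}, {s0,s3,s4}, {s0,s2,s3,s4}, {s0,s3}, {s0,s1,s4}, {s0,s1,s3,s4}, {s1,s2,s3}.
Accepting DFA states (contain an NFA accepting state): {s0,s1,s2,s3,s4}, {s0,s1,s2,s3}, {s0,s2,s3,s4}, {s1,s2,s3}.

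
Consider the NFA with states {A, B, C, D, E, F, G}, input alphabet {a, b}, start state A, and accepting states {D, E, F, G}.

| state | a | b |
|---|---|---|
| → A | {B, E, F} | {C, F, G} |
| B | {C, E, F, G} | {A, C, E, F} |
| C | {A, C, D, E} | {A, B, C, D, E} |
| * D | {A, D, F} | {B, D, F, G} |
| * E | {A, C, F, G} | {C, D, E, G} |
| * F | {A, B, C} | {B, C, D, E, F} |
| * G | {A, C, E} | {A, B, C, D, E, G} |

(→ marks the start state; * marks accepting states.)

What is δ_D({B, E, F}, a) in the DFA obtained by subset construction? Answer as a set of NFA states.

δ(B,a) = {C, E, F, G}; δ(E,a) = {A, C, F, G}; δ(F,a) = {A, B, C}.
Union: {A, B, C, E, F, G}.

{A, B, C, E, F, G}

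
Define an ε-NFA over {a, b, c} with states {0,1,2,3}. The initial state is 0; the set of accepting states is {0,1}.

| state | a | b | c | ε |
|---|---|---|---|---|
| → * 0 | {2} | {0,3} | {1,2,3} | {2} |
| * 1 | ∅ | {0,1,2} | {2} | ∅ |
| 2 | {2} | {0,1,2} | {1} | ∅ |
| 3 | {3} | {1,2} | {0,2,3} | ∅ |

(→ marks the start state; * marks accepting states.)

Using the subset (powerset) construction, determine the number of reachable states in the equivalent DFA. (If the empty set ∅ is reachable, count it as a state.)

Start state of the DFA: {0,2} (ε-closure of the NFA start).
{0,2} --a--> {2}  [new]
{0,2} --b--> {0,1,2,3}  [new]
{0,2} --c--> {1,2,3}  [new]
{2} --a--> {2}  [seen]
{2} --b--> {0,1,2}  [new]
{2} --c--> {1}  [new]
{0,1,2,3} --a--> {2,3}  [new]
{0,1,2,3} --b--> {0,1,2,3}  [seen]
{0,1,2,3} --c--> {0,1,2,3}  [seen]
{1,2,3} --a--> {2,3}  [seen]
{1,2,3} --b--> {0,1,2}  [seen]
{1,2,3} --c--> {0,1,2,3}  [seen]
{0,1,2} --a--> {2}  [seen]
{0,1,2} --b--> {0,1,2,3}  [seen]
{0,1,2} --c--> {1,2,3}  [seen]
{1} --a--> ∅  [new]
{1} --b--> {0,1,2}  [seen]
{1} --c--> {2}  [seen]
{2,3} --a--> {2,3}  [seen]
{2,3} --b--> {0,1,2}  [seen]
{2,3} --c--> {0,1,2,3}  [seen]
∅ --a--> ∅  [seen]
∅ --b--> ∅  [seen]
∅ --c--> ∅  [seen]
Reachable DFA states: {0,2}, {2}, {0,1,2,3}, {1,2,3}, {0,1,2}, {1}, {2,3}, ∅.

8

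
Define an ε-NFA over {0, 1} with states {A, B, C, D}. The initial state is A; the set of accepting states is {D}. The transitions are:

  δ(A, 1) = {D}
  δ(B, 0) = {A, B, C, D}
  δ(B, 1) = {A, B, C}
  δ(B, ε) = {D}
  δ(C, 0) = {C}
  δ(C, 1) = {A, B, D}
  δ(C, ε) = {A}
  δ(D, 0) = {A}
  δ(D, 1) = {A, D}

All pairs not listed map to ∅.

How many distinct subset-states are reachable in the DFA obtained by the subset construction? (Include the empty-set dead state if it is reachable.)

4

Start state of the DFA: {A} (ε-closure of the NFA start).
{A} --0--> ∅  [new]
{A} --1--> {D}  [new]
∅ --0--> ∅  [seen]
∅ --1--> ∅  [seen]
{D} --0--> {A}  [seen]
{D} --1--> {A, D}  [new]
{A, D} --0--> {A}  [seen]
{A, D} --1--> {A, D}  [seen]
Reachable DFA states: {A}, ∅, {D}, {A, D}.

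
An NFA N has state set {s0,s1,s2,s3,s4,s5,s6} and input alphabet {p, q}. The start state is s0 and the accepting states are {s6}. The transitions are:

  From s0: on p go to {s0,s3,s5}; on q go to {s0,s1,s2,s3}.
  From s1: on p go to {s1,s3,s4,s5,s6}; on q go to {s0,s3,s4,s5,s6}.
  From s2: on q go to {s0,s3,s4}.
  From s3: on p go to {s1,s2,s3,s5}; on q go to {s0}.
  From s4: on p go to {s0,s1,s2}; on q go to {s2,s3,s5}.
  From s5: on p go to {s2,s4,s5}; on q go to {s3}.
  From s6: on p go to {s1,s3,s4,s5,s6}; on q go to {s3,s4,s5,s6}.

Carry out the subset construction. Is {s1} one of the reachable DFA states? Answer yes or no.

Start state of the DFA: {s0}.
{s0} --p--> {s0,s3,s5}  [new]
{s0} --q--> {s0,s1,s2,s3}  [new]
{s0,s3,s5} --p--> {s0,s1,s2,s3,s4,s5}  [new]
{s0,s3,s5} --q--> {s0,s1,s2,s3}  [seen]
{s0,s1,s2,s3} --p--> {s0,s1,s2,s3,s4,s5,s6}  [new]
{s0,s1,s2,s3} --q--> {s0,s1,s2,s3,s4,s5,s6}  [seen]
{s0,s1,s2,s3,s4,s5} --p--> {s0,s1,s2,s3,s4,s5,s6}  [seen]
{s0,s1,s2,s3,s4,s5} --q--> {s0,s1,s2,s3,s4,s5,s6}  [seen]
{s0,s1,s2,s3,s4,s5,s6} --p--> {s0,s1,s2,s3,s4,s5,s6}  [seen]
{s0,s1,s2,s3,s4,s5,s6} --q--> {s0,s1,s2,s3,s4,s5,s6}  [seen]
Reachable DFA states: {s0}, {s0,s3,s5}, {s0,s1,s2,s3}, {s0,s1,s2,s3,s4,s5}, {s0,s1,s2,s3,s4,s5,s6}.
{s1} is not among them.

no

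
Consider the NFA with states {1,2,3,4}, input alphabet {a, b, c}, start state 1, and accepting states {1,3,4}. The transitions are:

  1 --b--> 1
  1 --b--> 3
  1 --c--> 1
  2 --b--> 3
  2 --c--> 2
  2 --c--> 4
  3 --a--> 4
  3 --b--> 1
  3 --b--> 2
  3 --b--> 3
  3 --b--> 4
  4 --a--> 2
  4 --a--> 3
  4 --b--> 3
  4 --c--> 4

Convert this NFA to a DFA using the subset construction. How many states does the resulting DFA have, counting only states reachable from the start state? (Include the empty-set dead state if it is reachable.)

Start state of the DFA: {1}.
{1} --a--> ∅  [new]
{1} --b--> {1,3}  [new]
{1} --c--> {1}  [seen]
∅ --a--> ∅  [seen]
∅ --b--> ∅  [seen]
∅ --c--> ∅  [seen]
{1,3} --a--> {4}  [new]
{1,3} --b--> {1,2,3,4}  [new]
{1,3} --c--> {1}  [seen]
{4} --a--> {2,3}  [new]
{4} --b--> {3}  [new]
{4} --c--> {4}  [seen]
{1,2,3,4} --a--> {2,3,4}  [new]
{1,2,3,4} --b--> {1,2,3,4}  [seen]
{1,2,3,4} --c--> {1,2,4}  [new]
{2,3} --a--> {4}  [seen]
{2,3} --b--> {1,2,3,4}  [seen]
{2,3} --c--> {2,4}  [new]
{3} --a--> {4}  [seen]
{3} --b--> {1,2,3,4}  [seen]
{3} --c--> ∅  [seen]
{2,3,4} --a--> {2,3,4}  [seen]
{2,3,4} --b--> {1,2,3,4}  [seen]
{2,3,4} --c--> {2,4}  [seen]
{1,2,4} --a--> {2,3}  [seen]
{1,2,4} --b--> {1,3}  [seen]
{1,2,4} --c--> {1,2,4}  [seen]
{2,4} --a--> {2,3}  [seen]
{2,4} --b--> {3}  [seen]
{2,4} --c--> {2,4}  [seen]
Reachable DFA states: {1}, ∅, {1,3}, {4}, {1,2,3,4}, {2,3}, {3}, {2,3,4}, {1,2,4}, {2,4}.

10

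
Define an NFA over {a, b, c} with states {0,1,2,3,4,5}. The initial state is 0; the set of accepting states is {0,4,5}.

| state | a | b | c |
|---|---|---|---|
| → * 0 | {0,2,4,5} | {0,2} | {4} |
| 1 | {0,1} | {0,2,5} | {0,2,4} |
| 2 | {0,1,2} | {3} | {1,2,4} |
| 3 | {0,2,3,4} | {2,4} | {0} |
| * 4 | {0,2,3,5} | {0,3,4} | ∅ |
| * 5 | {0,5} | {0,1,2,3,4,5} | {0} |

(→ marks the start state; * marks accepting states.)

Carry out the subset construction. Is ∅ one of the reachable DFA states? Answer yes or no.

Start state of the DFA: {0}.
{0} --a--> {0,2,4,5}  [new]
{0} --b--> {0,2}  [new]
{0} --c--> {4}  [new]
{0,2,4,5} --a--> {0,1,2,3,4,5}  [new]
{0,2,4,5} --b--> {0,1,2,3,4,5}  [seen]
{0,2,4,5} --c--> {0,1,2,4}  [new]
{0,2} --a--> {0,1,2,4,5}  [new]
{0,2} --b--> {0,2,3}  [new]
{0,2} --c--> {1,2,4}  [new]
{4} --a--> {0,2,3,5}  [new]
{4} --b--> {0,3,4}  [new]
{4} --c--> ∅  [new]
{0,1,2,3,4,5} --a--> {0,1,2,3,4,5}  [seen]
{0,1,2,3,4,5} --b--> {0,1,2,3,4,5}  [seen]
{0,1,2,3,4,5} --c--> {0,1,2,4}  [seen]
{0,1,2,4} --a--> {0,1,2,3,4,5}  [seen]
{0,1,2,4} --b--> {0,2,3,4,5}  [new]
{0,1,2,4} --c--> {0,1,2,4}  [seen]
{0,1,2,4,5} --a--> {0,1,2,3,4,5}  [seen]
{0,1,2,4,5} --b--> {0,1,2,3,4,5}  [seen]
{0,1,2,4,5} --c--> {0,1,2,4}  [seen]
{0,2,3} --a--> {0,1,2,3,4,5}  [seen]
{0,2,3} --b--> {0,2,3,4}  [new]
{0,2,3} --c--> {0,1,2,4}  [seen]
{1,2,4} --a--> {0,1,2,3,5}  [new]
{1,2,4} --b--> {0,2,3,4,5}  [seen]
{1,2,4} --c--> {0,1,2,4}  [seen]
{0,2,3,5} --a--> {0,1,2,3,4,5}  [seen]
{0,2,3,5} --b--> {0,1,2,3,4,5}  [seen]
{0,2,3,5} --c--> {0,1,2,4}  [seen]
{0,3,4} --a--> {0,2,3,4,5}  [seen]
{0,3,4} --b--> {0,2,3,4}  [seen]
{0,3,4} --c--> {0,4}  [new]
∅ --a--> ∅  [seen]
∅ --b--> ∅  [seen]
∅ --c--> ∅  [seen]
{0,2,3,4,5} --a--> {0,1,2,3,4,5}  [seen]
{0,2,3,4,5} --b--> {0,1,2,3,4,5}  [seen]
{0,2,3,4,5} --c--> {0,1,2,4}  [seen]
{0,2,3,4} --a--> {0,1,2,3,4,5}  [seen]
{0,2,3,4} --b--> {0,2,3,4}  [seen]
{0,2,3,4} --c--> {0,1,2,4}  [seen]
{0,1,2,3,5} --a--> {0,1,2,3,4,5}  [seen]
{0,1,2,3,5} --b--> {0,1,2,3,4,5}  [seen]
{0,1,2,3,5} --c--> {0,1,2,4}  [seen]
{0,4} --a--> {0,2,3,4,5}  [seen]
{0,4} --b--> {0,2,3,4}  [seen]
{0,4} --c--> {4}  [seen]
Reachable DFA states: {0}, {0,2,4,5}, {0,2}, {4}, {0,1,2,3,4,5}, {0,1,2,4}, {0,1,2,4,5}, {0,2,3}, {1,2,4}, {0,2,3,5}, {0,3,4}, ∅, {0,2,3,4,5}, {0,2,3,4}, {0,1,2,3,5}, {0,4}.
∅ is among them.

yes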